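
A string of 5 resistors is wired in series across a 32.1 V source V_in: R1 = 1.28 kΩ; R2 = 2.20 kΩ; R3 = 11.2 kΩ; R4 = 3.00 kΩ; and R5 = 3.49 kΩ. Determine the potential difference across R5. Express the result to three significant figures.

V ≈ 5.29 V

Total series resistance ΣR = 1.28 + 2.20 + 11.2 + 3.00 + 3.49 = 21.17 kΩ.
V = V_in · R/ΣR = 32.1 × 0.1649 = 5.292 V.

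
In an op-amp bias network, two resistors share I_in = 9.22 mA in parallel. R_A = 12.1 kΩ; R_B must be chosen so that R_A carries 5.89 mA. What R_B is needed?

The fraction through R_A equals R_B/(R_A+R_B).
5.89/9.22 = R_B/(R_A + R_B) → R_B = R_A · (0.6388)/(1 − 0.6388) = 12.1 × 1.769 = 21.40 kΩ.

R_B ≈ 21.4 kΩ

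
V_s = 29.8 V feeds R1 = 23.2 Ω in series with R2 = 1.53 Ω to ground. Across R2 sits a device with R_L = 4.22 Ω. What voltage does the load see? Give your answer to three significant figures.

V_out ≈ 1.38 V

R2 ‖ R_L = (1.53 × 4.22)/(1.53 + 4.22) = 1.123 Ω.
Voltage divider with the loaded lower leg: V_out = 29.8 × 1.123/(23.2 + 1.123) = 29.8 × 0.04617 = 1.376 V.
(Unloaded it would be 1.84 V; the load pulls it down.)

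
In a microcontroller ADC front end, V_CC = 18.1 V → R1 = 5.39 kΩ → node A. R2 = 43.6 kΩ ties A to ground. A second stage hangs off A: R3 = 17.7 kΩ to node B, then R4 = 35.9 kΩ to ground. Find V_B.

V_B ≈ 9.90 V

Looking into the second stage from A: R3 + R4 = 53.60 kΩ appears in parallel with R2.
Effective lower resistance at A: R2 ‖ 53.60 = 24.04 kΩ.
V_A = 18.1 × 24.04/(5.39 + 24.04) = 14.79 V.
V_B = V_A × 0.6698 = 9.903 V.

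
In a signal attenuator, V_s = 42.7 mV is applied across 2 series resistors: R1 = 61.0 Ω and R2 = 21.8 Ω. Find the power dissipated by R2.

The common current is I = 42.7/82.80 = 0.5157 mA.
P(R2) = I²·R2 = (0.5157)² × 21.8 = 5.798 µW.

P ≈ 5.80 µW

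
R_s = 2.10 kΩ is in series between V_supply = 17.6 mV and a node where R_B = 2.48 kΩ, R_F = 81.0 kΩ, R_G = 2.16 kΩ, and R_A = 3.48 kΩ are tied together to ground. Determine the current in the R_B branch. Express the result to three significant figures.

Equivalent of the parallel group: R_p = 0.8577 kΩ.
V_A = 17.6 × 0.8577/2.958 = 5.104 mV.
I(R_B) = V_A / R_B = 5.104/2.48 = 2.058 µA.

I ≈ 2.06 µA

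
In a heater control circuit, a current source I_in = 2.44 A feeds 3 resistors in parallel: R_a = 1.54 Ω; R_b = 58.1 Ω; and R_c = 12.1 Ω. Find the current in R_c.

Conductances: ΣG = 1/1.54 + 1/58.1 + 1/12.1 = 0.7492 (1/Ω).
Current divider: I(R_c) = I_in · G_k/ΣG = 2.44 × (0.08264/0.7492) = 2.44 × 0.1103 = 0.2692 A.

I ≈ 0.269 A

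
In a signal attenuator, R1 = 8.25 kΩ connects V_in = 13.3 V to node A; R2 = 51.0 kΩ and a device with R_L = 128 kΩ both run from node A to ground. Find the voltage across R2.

R2 ‖ R_L = (51.0 × 128)/(51.0 + 128) = 36.47 kΩ.
Voltage divider with the loaded lower leg: V_out = 13.3 × 36.47/(8.25 + 36.47) = 13.3 × 0.8155 = 10.85 V.
(Unloaded it would be 11.4 V; the load pulls it down.)

V_out ≈ 10.8 V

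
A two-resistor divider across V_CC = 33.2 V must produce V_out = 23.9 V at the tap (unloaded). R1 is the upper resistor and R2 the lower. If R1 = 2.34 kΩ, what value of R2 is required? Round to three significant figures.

The divider ratio is R2/(R1+R2) = 23.9/33.2 = 0.7199.
R2 = R1 · 0.7199/(1 − 0.7199) = 6.014 kΩ.

R2 ≈ 6.01 kΩ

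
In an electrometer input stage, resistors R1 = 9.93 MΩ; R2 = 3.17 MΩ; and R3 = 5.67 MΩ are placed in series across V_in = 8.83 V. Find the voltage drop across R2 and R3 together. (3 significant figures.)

V ≈ 4.16 V

Series total: ΣR = 9.93 + 3.17 + 5.67 = 18.77 MΩ.
R_{R2..R3} = 3.17 + 5.67 = 8.840 MΩ.
V = V_in · R/ΣR = 8.83 × 0.4710 = 4.159 V.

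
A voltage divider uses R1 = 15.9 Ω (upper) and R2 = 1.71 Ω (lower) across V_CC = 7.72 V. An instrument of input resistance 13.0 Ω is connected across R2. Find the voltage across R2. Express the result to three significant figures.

V_out ≈ 0.670 V

First combine the lower leg with the load: R2 ‖ R_L = 1.511 Ω.
Then V_out = V_CC · R2'/(R1 + R2') = 7.72 × 1.511/17.41 = 0.6701 V.
(Unloaded it would be 0.750 V; the load pulls it down.)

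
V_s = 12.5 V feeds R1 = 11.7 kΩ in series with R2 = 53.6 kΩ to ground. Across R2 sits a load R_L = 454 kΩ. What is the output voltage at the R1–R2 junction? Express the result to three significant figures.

The load sits in parallel with R2, giving an effective lower resistance R2' = R2·R_L/(R2+R_L) = 47.94 kΩ.
Now apply the divider: V_out = 12.5 × 0.8038 = 10.05 V.
(Unloaded it would be 10.3 V; the load pulls it down.)

V_out ≈ 10.0 V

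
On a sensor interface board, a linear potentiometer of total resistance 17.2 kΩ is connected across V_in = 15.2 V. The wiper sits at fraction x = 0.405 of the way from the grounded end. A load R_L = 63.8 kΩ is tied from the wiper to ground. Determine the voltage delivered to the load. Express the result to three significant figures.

V_out ≈ 5.78 V

Split the track: R_lower = x·R_p = 6.966 kΩ, R_upper = (1−x)·R_p = 10.23 kΩ.
(x·R_p) ‖ R_L = 6.280 kΩ.
Then V_out = V_in · 6.280/(10.23 + 6.280) = 5.780 V.
(Unloaded: V_out = x·V_in = 6.16 V.)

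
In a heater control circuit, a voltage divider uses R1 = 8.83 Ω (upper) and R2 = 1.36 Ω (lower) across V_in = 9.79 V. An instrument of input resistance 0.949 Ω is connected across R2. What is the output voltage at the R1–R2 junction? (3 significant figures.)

The load sits in parallel with R2, giving an effective lower resistance R2' = R2·R_L/(R2+R_L) = 0.5590 Ω.
Now apply the divider: V_out = 9.79 × 0.05953 = 0.5828 V.

V_out ≈ 0.583 V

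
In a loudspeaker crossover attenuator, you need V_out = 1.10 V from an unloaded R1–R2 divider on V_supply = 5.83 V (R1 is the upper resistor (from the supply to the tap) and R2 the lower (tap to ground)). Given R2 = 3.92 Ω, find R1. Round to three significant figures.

R1 ≈ 16.9 Ω

V_out/V_supply = R2/(R1+R2) = 0.1887.
R1 = R2·(1/k − 1) = 3.92 × 4.300 = 16.86 Ω.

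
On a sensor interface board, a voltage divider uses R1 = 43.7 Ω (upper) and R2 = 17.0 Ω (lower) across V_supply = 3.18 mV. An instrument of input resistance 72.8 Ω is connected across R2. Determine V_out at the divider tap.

V_out ≈ 0.762 mV

R2 ‖ R_L = (17.0 × 72.8)/(17.0 + 72.8) = 13.78 Ω.
Then V_out = V_supply · R2'/(R1 + R2') = 3.18 × 13.78/57.48 = 0.7624 mV.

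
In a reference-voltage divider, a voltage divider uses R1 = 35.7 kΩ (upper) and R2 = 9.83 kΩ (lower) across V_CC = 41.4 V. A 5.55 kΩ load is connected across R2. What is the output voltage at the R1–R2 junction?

The load sits in parallel with R2, giving an effective lower resistance R2' = R2·R_L/(R2+R_L) = 3.547 kΩ.
Now apply the divider: V_out = 41.4 × 0.09038 = 3.742 V.

V_out ≈ 3.74 V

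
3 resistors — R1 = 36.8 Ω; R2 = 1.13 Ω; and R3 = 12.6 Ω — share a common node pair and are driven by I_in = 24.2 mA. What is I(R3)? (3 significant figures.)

I ≈ 1.94 mA

Total conductance ΣG = 1/36.8 + 1/1.13 + 1/12.6 = 0.9915 (units of 1/Ω).
R3 takes the fraction G_k/ΣG = 0.07937/0.9915 = 0.08005, so I = 24.2 × 0.08005 = 1.937 mA.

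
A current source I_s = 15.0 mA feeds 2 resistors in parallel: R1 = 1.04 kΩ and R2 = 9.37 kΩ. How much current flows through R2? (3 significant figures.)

I ≈ 1.50 mA

For two parallel branches, I_k = I_s · (other R)/(sum of R).
I(R2) = 15.0 × 1.04/(1.04 + 9.37) = 15.0 × 0.09990 = 1.499 mA.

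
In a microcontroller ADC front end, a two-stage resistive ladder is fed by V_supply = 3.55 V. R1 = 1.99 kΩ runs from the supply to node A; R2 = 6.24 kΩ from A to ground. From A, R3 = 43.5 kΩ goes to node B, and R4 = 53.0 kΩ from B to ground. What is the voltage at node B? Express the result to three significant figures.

V_B ≈ 1.46 V

The second stage (R3 + R4 = 96.50 kΩ) loads node A in parallel with R2.
R2 ‖ (R3+R4) = 5.861 kΩ.
V_A = 3.55 × 5.861/(1.99 + 5.861) = 2.650 V.
V_B = V_A × 0.5492 = 1.456 V.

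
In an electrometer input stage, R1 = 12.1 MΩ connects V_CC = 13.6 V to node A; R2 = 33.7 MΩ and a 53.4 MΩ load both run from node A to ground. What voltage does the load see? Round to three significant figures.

V_out ≈ 8.58 V

First combine the lower leg with the load: R2 ‖ R_L = 20.66 MΩ.
Then V_out = V_CC · R2'/(R1 + R2') = 13.6 × 20.66/32.76 = 8.577 V.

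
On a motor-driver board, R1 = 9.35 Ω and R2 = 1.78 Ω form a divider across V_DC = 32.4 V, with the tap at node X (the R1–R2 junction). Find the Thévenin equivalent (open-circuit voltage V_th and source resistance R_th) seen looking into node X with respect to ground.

V_th is the unloaded tap voltage: V_DC · R2/(R1+R2) = 32.4 × 0.1599 = 5.182 V.
With V_DC suppressed (replaced by a short), R_th = R1 ‖ R2 = (9.350 × 1.78)/(9.350 + 1.78) = 1.495 Ω.

V_th ≈ 5.18 V, R_th ≈ 1.50 Ω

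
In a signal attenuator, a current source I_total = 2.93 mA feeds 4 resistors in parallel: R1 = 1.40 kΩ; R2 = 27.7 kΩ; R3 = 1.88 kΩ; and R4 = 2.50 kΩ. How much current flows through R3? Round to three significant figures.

Total conductance ΣG = 1/1.40 + 1/27.7 + 1/1.88 + 1/2.50 = 1.682 (units of 1/kΩ).
Current divider: I(R3) = I_total · G_k/ΣG = 2.93 × (0.5319/1.682) = 2.93 × 0.3162 = 0.9264 mA.

I ≈ 0.926 mA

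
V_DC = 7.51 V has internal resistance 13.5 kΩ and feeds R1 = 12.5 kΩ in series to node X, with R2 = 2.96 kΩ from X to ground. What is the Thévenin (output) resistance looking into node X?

R_th ≈ 2.66 kΩ

R1' = 13.5 + 12.5 = 26.00 kΩ (source resistance + R1).
Zeroing V_DC shorts the top of R1' to ground, so R_th = R1' ‖ R2 = 2.657 kΩ.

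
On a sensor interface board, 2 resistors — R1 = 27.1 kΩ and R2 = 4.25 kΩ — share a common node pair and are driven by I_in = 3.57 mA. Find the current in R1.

I ≈ 0.484 mA

For two parallel branches, I_k = I_in · (other R)/(sum of R).
I(R1) = 3.57 × 4.25/(27.1 + 4.25) = 3.57 × 0.1356 = 0.4840 mA.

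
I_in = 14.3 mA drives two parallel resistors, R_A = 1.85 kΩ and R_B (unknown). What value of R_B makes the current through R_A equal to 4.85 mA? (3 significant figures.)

The fraction through R_A equals R_B/(R_A+R_B).
4.85/14.3 = R_B/(R_A + R_B) → R_B = R_A · (0.3392)/(1 − 0.3392) = 1.85 × 0.5132 = 0.9495 kΩ.

R_B ≈ 0.949 kΩ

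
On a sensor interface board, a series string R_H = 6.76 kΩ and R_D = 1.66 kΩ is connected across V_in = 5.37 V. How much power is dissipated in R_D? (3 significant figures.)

P ≈ 0.675 mW

Series current I = V_in/ΣR = 5.37/8.420 = 0.6378 mA.
P(R_D) = I²·R_D = (0.6378)² × 1.66 = 0.6752 mW.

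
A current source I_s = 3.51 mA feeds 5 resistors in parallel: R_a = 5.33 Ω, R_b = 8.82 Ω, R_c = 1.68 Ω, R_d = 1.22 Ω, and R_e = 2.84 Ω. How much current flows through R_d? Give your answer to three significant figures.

ΣG = 1/5.33 + 1/8.82 + 1/1.68 + 1/1.22 + 1/2.84 = 2.068.
R_d takes the fraction G_k/ΣG = 0.8197/2.068 = 0.3964, so I = 3.51 × 0.3964 = 1.391 mA.

I ≈ 1.39 mA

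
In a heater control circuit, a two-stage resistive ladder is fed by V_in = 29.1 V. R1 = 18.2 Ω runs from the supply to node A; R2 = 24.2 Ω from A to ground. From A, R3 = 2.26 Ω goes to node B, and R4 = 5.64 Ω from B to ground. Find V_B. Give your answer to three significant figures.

V_B ≈ 5.12 V

The second stage (R3 + R4 = 7.900 Ω) loads node A in parallel with R2.
R2 ‖ (R3+R4) = 5.956 Ω.
First divider: V_A = V_in · 5.956/(18.2 + 5.956) = 7.175 V.
V_B = V_A × 0.7139 = 5.122 V.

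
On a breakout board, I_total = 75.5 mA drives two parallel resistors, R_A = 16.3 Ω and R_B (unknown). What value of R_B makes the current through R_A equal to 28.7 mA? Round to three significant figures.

R_B ≈ 10.0 Ω

In a two-way split, I_A/I_total = R_B/(R_A + R_B).
28.7/75.5 = R_B/(R_A + R_B) → R_B = R_A · (0.3801)/(1 − 0.3801) = 16.3 × 0.6132 = 9.996 Ω.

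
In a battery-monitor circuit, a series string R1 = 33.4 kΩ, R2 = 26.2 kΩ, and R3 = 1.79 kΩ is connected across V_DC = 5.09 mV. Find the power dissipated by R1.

P ≈ 0.230 nW

ΣR = 61.39 kΩ → I = 5.09/61.39 = 0.08291 µA.
P(R1) = I²·R1 = (0.08291)² × 33.4 = 0.2296 nW.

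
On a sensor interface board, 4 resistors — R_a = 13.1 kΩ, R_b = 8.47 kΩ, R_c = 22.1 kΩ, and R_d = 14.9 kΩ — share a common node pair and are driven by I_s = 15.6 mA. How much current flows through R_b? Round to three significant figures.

I ≈ 6.00 mA

Total conductance ΣG = 1/13.1 + 1/8.47 + 1/22.1 + 1/14.9 = 0.3068 (units of 1/kΩ).
By the current-divider rule, I = I_s · G_k/ΣG = 15.6 × 0.3849 = 6.004 mA.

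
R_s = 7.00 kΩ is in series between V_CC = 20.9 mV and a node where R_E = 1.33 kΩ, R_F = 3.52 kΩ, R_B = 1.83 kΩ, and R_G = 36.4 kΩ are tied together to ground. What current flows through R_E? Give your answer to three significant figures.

Parallel bank: R_p = 1/(1/1.33 + 1/3.52 + 1/1.83 + 1/36.4) = 0.6212 kΩ.
Node voltage V_A = V_CC · R_p/(R_s + R_p) = 20.9 × 0.08150 = 1.703 mV.
Branch current I = V_A/R_E = 1.703/1.33 = 1.281 µA.

I ≈ 1.28 µA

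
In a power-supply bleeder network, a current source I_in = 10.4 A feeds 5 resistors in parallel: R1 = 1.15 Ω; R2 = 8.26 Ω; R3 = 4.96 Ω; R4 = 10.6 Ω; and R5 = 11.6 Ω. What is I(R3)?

Total conductance ΣG = 1/1.15 + 1/8.26 + 1/4.96 + 1/10.6 + 1/11.6 = 1.373 (units of 1/Ω).
R3 takes the fraction G_k/ΣG = 0.2016/1.373 = 0.1469, so I = 10.4 × 0.1469 = 1.527 A.

I ≈ 1.53 A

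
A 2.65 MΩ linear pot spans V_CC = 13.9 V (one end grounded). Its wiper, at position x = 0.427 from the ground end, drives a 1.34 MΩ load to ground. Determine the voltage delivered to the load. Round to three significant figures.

Split the track: R_lower = x·R_p = 1.132 MΩ, R_upper = (1−x)·R_p = 1.518 MΩ.
R_L loads the lower segment: effective lower R = 0.6135 MΩ.
Then V_out = V_CC · 0.6135/(1.518 + 0.6135) = 4.000 V.

V_out ≈ 4.00 V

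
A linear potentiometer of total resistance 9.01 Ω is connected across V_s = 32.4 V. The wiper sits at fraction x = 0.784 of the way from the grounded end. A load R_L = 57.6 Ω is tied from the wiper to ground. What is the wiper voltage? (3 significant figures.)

V_out ≈ 24.7 V

The pot divides into 1.946 Ω above the wiper and 7.064 Ω below.
(x·R_p) ‖ R_L = 6.292 Ω.
V_out = 32.4 × 6.292/(1.946 + 6.292) = 24.75 V.
(Unloaded: V_out = x·V_s = 25.4 V.)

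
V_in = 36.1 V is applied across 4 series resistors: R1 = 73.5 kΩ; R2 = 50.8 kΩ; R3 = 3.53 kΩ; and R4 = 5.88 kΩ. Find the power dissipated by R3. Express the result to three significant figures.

The common current is I = 36.1/133.7 = 0.2700 mA.
P(R3) = I²·R3 = (0.2700)² × 3.53 = 0.2573 mW.

P ≈ 0.257 mW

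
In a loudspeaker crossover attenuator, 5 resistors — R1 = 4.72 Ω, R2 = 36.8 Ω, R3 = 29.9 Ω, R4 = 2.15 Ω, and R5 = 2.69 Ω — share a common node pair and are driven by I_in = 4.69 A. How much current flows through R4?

I ≈ 1.97 A

Conductances: ΣG = 1/4.72 + 1/36.8 + 1/29.9 + 1/2.15 + 1/2.69 = 1.109 (1/Ω).
R4 takes the fraction G_k/ΣG = 0.4651/1.109 = 0.4193, so I = 4.69 × 0.4193 = 1.966 A.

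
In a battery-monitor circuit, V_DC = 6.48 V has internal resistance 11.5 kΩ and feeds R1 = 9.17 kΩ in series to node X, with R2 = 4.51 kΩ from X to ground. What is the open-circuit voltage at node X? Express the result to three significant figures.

R1' = 11.5 + 9.17 = 20.67 kΩ (source resistance + R1).
V_th is the unloaded tap voltage: V_DC · R2/(R1'+R2) = 6.48 × 0.1791 = 1.161 V.

V_th ≈ 1.16 V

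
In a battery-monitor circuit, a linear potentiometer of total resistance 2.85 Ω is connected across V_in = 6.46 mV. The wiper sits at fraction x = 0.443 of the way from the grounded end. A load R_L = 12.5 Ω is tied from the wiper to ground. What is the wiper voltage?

Split the track: R_lower = x·R_p = 1.263 Ω, R_upper = (1−x)·R_p = 1.587 Ω.
Lower segment in parallel with the load: 1.263 ‖ 12.5 = 1.147 Ω.
V_out = 6.46 × 1.147/(1.587 + 1.147) = 2.709 mV.
(Unloaded: V_out = x·V_in = 2.86 mV.)

V_out ≈ 2.71 mV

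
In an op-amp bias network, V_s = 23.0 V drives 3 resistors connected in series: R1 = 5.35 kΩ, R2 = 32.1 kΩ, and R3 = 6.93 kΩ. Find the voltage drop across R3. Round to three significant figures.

Total series resistance ΣR = 5.35 + 32.1 + 6.93 = 44.38 kΩ.
Voltage divider: V = V_s · (6.930 / 44.38) = 23.0 × 0.1562 = 3.591 V.

V ≈ 3.59 V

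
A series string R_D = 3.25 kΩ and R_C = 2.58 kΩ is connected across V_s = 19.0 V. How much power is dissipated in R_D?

P ≈ 34.5 mW

The common current is I = 19.0/5.830 = 3.259 mA.
V(R_D) = I·R = 10.59 V; P = V·I = 10.59 × 3.259 = 34.52 mW.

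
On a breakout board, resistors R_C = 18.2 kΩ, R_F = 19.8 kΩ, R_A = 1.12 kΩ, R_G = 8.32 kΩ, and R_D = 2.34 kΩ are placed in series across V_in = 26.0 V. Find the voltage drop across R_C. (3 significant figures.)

Series total: ΣR = 18.2 + 19.8 + 1.12 + 8.32 + 2.34 = 49.78 kΩ.
V = V_in · R/ΣR = 26.0 × 0.3656 = 9.506 V.

V ≈ 9.51 V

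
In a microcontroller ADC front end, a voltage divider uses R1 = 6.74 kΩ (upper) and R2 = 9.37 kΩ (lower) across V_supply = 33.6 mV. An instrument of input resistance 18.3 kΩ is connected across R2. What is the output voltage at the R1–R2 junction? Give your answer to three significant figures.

V_out ≈ 16.1 mV

The load sits in parallel with R2, giving an effective lower resistance R2' = R2·R_L/(R2+R_L) = 6.197 kΩ.
Voltage divider with the loaded lower leg: V_out = 33.6 × 6.197/(6.74 + 6.197) = 33.6 × 0.4790 = 16.09 mV.
(Unloaded it would be 19.5 mV; the load pulls it down.)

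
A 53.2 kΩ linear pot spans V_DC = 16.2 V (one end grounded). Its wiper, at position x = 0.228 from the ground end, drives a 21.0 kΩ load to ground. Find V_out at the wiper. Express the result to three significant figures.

Lower segment x·R_p = 12.13 kΩ; upper segment (1−x)·R_p = 41.07 kΩ.
(x·R_p) ‖ R_L = 7.689 kΩ.
V_out = 16.2 × 7.689/(41.07 + 7.689) = 2.555 V.

V_out ≈ 2.55 V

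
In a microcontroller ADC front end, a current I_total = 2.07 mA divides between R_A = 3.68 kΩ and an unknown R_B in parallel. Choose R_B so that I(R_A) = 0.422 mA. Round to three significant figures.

The fraction through R_A equals R_B/(R_A+R_B).
With f = 0.2039, R_B = R_A · f/(1−f) = 3.68 × 0.2561 = 0.9423 kΩ.

R_B ≈ 0.942 kΩ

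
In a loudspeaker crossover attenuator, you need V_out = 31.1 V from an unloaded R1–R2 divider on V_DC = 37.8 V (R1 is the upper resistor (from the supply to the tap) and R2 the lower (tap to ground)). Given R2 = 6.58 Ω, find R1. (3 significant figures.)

Required fraction k = V_out/V_DC = 0.8228.
R1 = R2·(1/k − 1) = 6.58 × 0.2154 = 1.418 Ω.

R1 ≈ 1.42 Ω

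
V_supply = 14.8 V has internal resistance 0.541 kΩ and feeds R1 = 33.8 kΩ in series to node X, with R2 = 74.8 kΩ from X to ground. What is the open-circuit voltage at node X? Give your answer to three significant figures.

R1' = 0.541 + 33.8 = 34.34 kΩ (source resistance + R1).
Open-circuit (no load on X): V_th = V_supply · R2/(R1' + R2) = 14.8 × 74.8/(34.34 + 74.8) = 10.14 V.

V_th ≈ 10.1 V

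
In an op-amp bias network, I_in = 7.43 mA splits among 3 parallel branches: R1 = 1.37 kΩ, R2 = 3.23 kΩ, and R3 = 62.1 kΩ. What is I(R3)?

I ≈ 0.113 mA

Conductances: ΣG = 1/1.37 + 1/3.23 + 1/62.1 = 1.056 (1/kΩ).
Current divider: I(R3) = I_in · G_k/ΣG = 7.43 × (0.01610/1.056) = 7.43 × 0.01525 = 0.1133 mA.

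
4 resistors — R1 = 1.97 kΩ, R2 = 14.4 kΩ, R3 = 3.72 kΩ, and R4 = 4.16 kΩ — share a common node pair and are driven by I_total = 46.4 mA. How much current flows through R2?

I ≈ 2.97 mA

ΣG = 1/1.97 + 1/14.4 + 1/3.72 + 1/4.16 = 1.086.
R2 takes the fraction G_k/ΣG = 0.06944/1.086 = 0.06393, so I = 46.4 × 0.06393 = 2.966 mA.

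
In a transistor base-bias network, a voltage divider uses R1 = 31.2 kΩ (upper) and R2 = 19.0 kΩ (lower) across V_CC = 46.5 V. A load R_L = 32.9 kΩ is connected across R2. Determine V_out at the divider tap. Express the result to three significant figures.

The load sits in parallel with R2, giving an effective lower resistance R2' = R2·R_L/(R2+R_L) = 12.04 kΩ.
Voltage divider with the loaded lower leg: V_out = 46.5 × 12.04/(31.2 + 12.04) = 46.5 × 0.2785 = 12.95 V.

V_out ≈ 13.0 V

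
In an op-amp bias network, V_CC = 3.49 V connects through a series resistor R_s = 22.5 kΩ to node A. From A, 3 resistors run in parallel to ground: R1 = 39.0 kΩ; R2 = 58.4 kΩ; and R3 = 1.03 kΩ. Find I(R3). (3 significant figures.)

I ≈ 0.142 mA

Parallel bank: R_p = 1/(1/39.0 + 1/58.4 + 1/1.03) = 0.9865 kΩ.
Node voltage V_A = V_CC · R_p/(R_s + R_p) = 3.49 × 0.04200 = 0.1466 V.
I(R3) = V_A / R3 = 0.1466/1.03 = 0.1423 mA.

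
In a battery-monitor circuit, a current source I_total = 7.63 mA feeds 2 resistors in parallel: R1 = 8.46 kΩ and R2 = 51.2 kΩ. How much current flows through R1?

With just two branches, the current splits inversely with resistance.
I(R1) = 7.63 × 51.2/(8.46 + 51.2) = 7.63 × 0.8582 = 6.548 mA.

I ≈ 6.55 mA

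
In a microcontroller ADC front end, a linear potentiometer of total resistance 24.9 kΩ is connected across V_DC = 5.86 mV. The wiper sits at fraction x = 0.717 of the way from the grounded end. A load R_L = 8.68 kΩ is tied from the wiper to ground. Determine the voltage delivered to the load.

V_out ≈ 2.66 mV

The pot divides into 7.047 kΩ above the wiper and 17.85 kΩ below.
(x·R_p) ‖ R_L = 5.840 kΩ.
V_out = 5.86 × 5.840/(7.047 + 5.840) = 2.656 mV.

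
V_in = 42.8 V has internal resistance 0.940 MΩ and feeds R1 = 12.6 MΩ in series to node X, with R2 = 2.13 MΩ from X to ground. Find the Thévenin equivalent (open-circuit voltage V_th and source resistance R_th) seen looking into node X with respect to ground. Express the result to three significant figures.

R1' = 0.940 + 12.6 = 13.54 MΩ (source resistance + R1).
V_th is the unloaded tap voltage: V_in · R2/(R1'+R2) = 42.8 × 0.1359 = 5.818 V.
Zeroing V_in shorts the top of R1' to ground, so R_th = R1' ‖ R2 = 1.840 MΩ.

V_th ≈ 5.82 V, R_th ≈ 1.84 MΩ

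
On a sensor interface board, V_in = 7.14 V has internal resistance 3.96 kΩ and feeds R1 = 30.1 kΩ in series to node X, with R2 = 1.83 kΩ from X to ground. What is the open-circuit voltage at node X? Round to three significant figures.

V_th ≈ 0.364 V

R1' = 3.96 + 30.1 = 34.06 kΩ (source resistance + R1).
Open-circuit (no load on X): V_th = V_in · R2/(R1' + R2) = 7.14 × 1.83/(34.06 + 1.83) = 0.3641 V.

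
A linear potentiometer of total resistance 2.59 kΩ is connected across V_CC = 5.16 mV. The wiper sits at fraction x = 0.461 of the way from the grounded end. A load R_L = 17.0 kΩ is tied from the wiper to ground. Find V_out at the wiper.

Split the track: R_lower = x·R_p = 1.194 kΩ, R_upper = (1−x)·R_p = 1.396 kΩ.
(x·R_p) ‖ R_L = 1.116 kΩ.
Loaded-divider output: V_out = 5.16 × 0.4442 = 2.292 mV.

V_out ≈ 2.29 mV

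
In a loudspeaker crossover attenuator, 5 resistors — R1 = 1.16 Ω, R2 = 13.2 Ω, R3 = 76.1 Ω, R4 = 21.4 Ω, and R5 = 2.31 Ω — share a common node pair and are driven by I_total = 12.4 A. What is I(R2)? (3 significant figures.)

I ≈ 0.657 A

Conductances: ΣG = 1/1.16 + 1/13.2 + 1/76.1 + 1/21.4 + 1/2.31 = 1.431 (1/Ω).
Current divider: I(R2) = I_total · G_k/ΣG = 12.4 × (0.07576/1.431) = 12.4 × 0.05296 = 0.6566 A.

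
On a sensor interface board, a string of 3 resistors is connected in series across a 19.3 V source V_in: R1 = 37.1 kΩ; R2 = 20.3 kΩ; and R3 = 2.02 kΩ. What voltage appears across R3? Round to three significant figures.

ΣR = 37.1 + 20.3 + 2.02 = 59.42 kΩ.
By the voltage-divider rule, V = 19.3 × 2.020/59.42 = 0.6561 V.

V ≈ 0.656 V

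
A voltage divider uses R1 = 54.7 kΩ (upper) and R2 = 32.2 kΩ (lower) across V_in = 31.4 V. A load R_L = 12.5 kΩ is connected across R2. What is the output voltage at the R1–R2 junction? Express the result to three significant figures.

V_out ≈ 4.44 V

The load sits in parallel with R2, giving an effective lower resistance R2' = R2·R_L/(R2+R_L) = 9.004 kΩ.
Now apply the divider: V_out = 31.4 × 0.1413 = 4.438 V.
(Unloaded it would be 11.6 V; the load pulls it down.)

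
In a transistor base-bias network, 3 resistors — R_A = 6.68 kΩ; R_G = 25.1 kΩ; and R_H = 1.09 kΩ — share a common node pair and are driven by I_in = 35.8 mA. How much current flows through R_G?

I ≈ 1.29 mA

ΣG = 1/6.68 + 1/25.1 + 1/1.09 = 1.107.
Current divider: I(R_G) = I_in · G_k/ΣG = 35.8 × (0.03984/1.107) = 35.8 × 0.03599 = 1.288 mA.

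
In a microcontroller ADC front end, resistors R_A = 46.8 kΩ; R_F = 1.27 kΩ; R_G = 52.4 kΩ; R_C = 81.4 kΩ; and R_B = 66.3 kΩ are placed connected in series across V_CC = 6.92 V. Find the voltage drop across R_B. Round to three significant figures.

ΣR = 46.8 + 1.27 + 52.4 + 81.4 + 66.3 = 248.2 kΩ.
By the voltage-divider rule, V = 6.92 × 66.30/248.2 = 1.849 V.

V ≈ 1.85 V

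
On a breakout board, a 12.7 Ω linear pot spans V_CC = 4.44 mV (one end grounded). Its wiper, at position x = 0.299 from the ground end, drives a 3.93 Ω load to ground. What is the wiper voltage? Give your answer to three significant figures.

V_out ≈ 0.791 mV

The pot divides into 8.903 Ω above the wiper and 3.797 Ω below.
Lower segment in parallel with the load: 3.797 ‖ 3.93 = 1.931 Ω.
V_out = 4.44 × 1.931/(8.903 + 1.931) = 0.7915 mV.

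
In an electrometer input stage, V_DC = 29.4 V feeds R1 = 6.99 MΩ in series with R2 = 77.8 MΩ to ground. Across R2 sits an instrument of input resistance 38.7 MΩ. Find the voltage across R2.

The load sits in parallel with R2, giving an effective lower resistance R2' = R2·R_L/(R2+R_L) = 25.84 MΩ.
Now apply the divider: V_out = 29.4 × 0.7871 = 23.14 V.

V_out ≈ 23.1 V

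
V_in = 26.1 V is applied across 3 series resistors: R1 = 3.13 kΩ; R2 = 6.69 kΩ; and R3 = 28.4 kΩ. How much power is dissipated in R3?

P ≈ 13.2 mW

Series current I = V_in/ΣR = 26.1/38.22 = 0.6829 mA.
P(R3) = I²·R3 = (0.6829)² × 28.4 = 13.24 mW.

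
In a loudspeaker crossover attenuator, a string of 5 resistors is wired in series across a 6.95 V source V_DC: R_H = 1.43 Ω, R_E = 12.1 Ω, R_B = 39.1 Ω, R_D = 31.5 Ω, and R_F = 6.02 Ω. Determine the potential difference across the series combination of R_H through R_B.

ΣR = 1.43 + 12.1 + 39.1 + 31.5 + 6.02 = 90.15 Ω.
R_{R_H..R_B} = 1.43 + 12.1 + 39.1 = 52.63 Ω.
Voltage divider: V = V_DC · (52.63 / 90.15) = 6.95 × 0.5838 = 4.057 V.

V ≈ 4.06 V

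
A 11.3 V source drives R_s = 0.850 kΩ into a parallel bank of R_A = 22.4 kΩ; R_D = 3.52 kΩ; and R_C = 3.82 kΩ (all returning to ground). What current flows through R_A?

Equivalent of the parallel group: R_p = 1.693 kΩ.
Node voltage V_A = V_DC · R_p/(R_s + R_p) = 11.3 × 0.6658 = 7.524 V.
Branch current I = V_A/R_A = 7.524/22.4 = 0.3359 mA.
(Equivalently: I_total = 4.443 mA, then current-divider fraction G_k/ΣG = 0.07560.)

I ≈ 0.336 mA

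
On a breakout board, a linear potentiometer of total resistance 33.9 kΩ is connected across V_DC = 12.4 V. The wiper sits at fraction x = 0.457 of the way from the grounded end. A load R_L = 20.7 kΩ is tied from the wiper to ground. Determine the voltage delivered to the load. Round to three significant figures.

V_out ≈ 4.03 V

Lower segment x·R_p = 15.49 kΩ; upper segment (1−x)·R_p = 18.41 kΩ.
(x·R_p) ‖ R_L = 8.861 kΩ.
Then V_out = V_DC · 8.861/(18.41 + 8.861) = 4.029 V.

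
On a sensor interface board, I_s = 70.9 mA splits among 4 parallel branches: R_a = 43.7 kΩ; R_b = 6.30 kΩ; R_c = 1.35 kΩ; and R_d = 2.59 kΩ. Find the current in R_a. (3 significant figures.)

Total conductance ΣG = 1/43.7 + 1/6.30 + 1/1.35 + 1/2.59 = 1.308 (units of 1/kΩ).
By the current-divider rule, I = I_s · G_k/ΣG = 70.9 × 0.01749 = 1.240 mA.

I ≈ 1.24 mA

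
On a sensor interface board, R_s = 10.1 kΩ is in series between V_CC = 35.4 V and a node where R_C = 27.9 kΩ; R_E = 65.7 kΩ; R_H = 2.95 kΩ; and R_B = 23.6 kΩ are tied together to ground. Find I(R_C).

Combine the parallel branches: R_p = (1/27.9 + 1/65.7 + 1/2.95 + 1/23.6)⁻¹ = 2.313 kΩ.
V_A = 35.4 × 2.313/12.41 = 6.595 V.
Branch current I = V_A/R_C = 6.595/27.9 = 0.2364 mA.

I ≈ 0.236 mA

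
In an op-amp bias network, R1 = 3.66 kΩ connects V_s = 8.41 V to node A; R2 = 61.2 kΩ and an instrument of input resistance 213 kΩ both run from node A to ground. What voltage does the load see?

First combine the lower leg with the load: R2 ‖ R_L = 47.54 kΩ.
Now apply the divider: V_out = 8.41 × 0.9285 = 7.809 V.

V_out ≈ 7.81 V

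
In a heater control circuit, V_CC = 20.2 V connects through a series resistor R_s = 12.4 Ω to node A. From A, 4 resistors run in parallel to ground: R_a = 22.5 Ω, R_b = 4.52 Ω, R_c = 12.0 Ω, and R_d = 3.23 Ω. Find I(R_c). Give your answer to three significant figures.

I ≈ 0.184 A

Combine the parallel branches: R_p = (1/22.5 + 1/4.52 + 1/12.0 + 1/3.23)⁻¹ = 1.518 Ω.
V_A by voltage divider: V_A = 20.2 × 1.518/(12.4 + 1.518) = 2.204 V.
I(R_c) = V_A / R_c = 2.204/12.0 = 0.1836 A.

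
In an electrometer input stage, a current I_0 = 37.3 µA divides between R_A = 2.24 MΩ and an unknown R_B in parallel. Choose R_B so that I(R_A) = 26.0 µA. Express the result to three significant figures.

R_B ≈ 5.15 MΩ

The fraction through R_A equals R_B/(R_A+R_B).
With f = 0.6971, R_B = R_A · f/(1−f) = 2.24 × 2.301 = 5.154 MΩ.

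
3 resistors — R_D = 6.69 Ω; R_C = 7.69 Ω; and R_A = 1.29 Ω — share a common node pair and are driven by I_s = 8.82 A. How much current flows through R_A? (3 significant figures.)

Conductances: ΣG = 1/6.69 + 1/7.69 + 1/1.29 = 1.055 (1/Ω).
By the current-divider rule, I = I_s · G_k/ΣG = 8.82 × 0.7350 = 6.483 A.

I ≈ 6.48 A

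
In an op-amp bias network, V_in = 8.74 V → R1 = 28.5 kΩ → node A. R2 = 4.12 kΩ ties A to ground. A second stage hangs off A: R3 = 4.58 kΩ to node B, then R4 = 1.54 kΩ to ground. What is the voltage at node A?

V_A ≈ 0.695 V

Node A sees R2 in parallel with the series input of stage 2, R3 + R4 = 6.120 kΩ.
R2 ‖ (R3+R4) = 2.462 kΩ.
First divider: V_A = V_in · 2.462/(28.5 + 2.462) = 0.6951 V.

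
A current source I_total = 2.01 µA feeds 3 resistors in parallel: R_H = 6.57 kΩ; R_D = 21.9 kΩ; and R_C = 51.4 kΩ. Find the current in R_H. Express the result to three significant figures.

I ≈ 1.41 µA

Total conductance ΣG = 1/6.57 + 1/21.9 + 1/51.4 = 0.2173 (units of 1/kΩ).
R_H takes the fraction G_k/ΣG = 0.1522/0.2173 = 0.7004, so I = 2.01 × 0.7004 = 1.408 µA.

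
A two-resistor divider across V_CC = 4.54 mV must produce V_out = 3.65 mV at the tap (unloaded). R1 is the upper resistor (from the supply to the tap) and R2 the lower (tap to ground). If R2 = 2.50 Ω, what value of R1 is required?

Required fraction k = V_out/V_CC = 0.8040.
Rearranging, R1 = R2·(1−k)/k = 2.50 × 0.2438 = 0.6096 Ω.

R1 ≈ 0.610 Ω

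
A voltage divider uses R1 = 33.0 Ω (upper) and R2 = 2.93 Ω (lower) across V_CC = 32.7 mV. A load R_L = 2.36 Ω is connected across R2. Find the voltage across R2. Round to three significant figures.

The load sits in parallel with R2, giving an effective lower resistance R2' = R2·R_L/(R2+R_L) = 1.307 Ω.
Now apply the divider: V_out = 32.7 × 0.03810 = 1.246 mV.

V_out ≈ 1.25 mV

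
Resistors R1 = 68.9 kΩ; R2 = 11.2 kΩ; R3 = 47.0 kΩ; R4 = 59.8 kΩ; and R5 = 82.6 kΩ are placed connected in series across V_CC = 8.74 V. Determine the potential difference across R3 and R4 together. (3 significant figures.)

Total series resistance ΣR = 68.9 + 11.2 + 47.0 + 59.8 + 82.6 = 269.5 kΩ.
R_{R3..R4} = 47.0 + 59.8 = 106.8 kΩ.
Voltage divider: V = V_CC · (106.8 / 269.5) = 8.74 × 0.3963 = 3.464 V.

V ≈ 3.46 V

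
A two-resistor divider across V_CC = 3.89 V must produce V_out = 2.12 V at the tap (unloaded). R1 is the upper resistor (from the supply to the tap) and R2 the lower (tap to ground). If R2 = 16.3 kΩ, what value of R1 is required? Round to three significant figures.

R1 ≈ 13.6 kΩ

Required fraction k = V_out/V_CC = 0.5450.
So R1 = R2 · (V_CC/V_out − 1) = 16.3 × (3.89/2.12 − 1) = 16.3 × 0.8349 = 13.61 kΩ.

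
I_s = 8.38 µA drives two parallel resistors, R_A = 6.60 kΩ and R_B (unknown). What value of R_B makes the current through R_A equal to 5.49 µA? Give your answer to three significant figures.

R_B ≈ 12.5 kΩ

In a two-way split, I_A/I_s = R_B/(R_A + R_B).
With f = 0.6551, R_B = R_A · f/(1−f) = 6.60 × 1.900 = 12.54 kΩ.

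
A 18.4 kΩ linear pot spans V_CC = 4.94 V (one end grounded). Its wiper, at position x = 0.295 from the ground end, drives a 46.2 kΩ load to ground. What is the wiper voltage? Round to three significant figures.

Split the track: R_lower = x·R_p = 5.428 kΩ, R_upper = (1−x)·R_p = 12.97 kΩ.
Lower segment in parallel with the load: 5.428 ‖ 46.2 = 4.857 kΩ.
Loaded-divider output: V_out = 4.94 × 0.2724 = 1.346 V.
(Unloaded: V_out = x·V_CC = 1.46 V.)

V_out ≈ 1.35 V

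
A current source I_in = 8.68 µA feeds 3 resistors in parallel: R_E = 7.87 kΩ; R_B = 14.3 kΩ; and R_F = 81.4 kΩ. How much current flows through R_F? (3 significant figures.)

I ≈ 0.510 µA

Conductances: ΣG = 1/7.87 + 1/14.3 + 1/81.4 = 0.2093 (1/kΩ).
R_F takes the fraction G_k/ΣG = 0.01229/0.2093 = 0.05870, so I = 8.68 × 0.05870 = 0.5095 µA.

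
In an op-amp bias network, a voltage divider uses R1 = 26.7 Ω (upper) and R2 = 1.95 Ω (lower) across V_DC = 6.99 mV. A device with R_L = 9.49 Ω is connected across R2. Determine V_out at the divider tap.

V_out ≈ 0.399 mV

First combine the lower leg with the load: R2 ‖ R_L = 1.618 Ω.
Voltage divider with the loaded lower leg: V_out = 6.99 × 1.618/(26.7 + 1.618) = 6.99 × 0.05712 = 0.3993 mV.
(Unloaded it would be 0.476 mV; the load pulls it down.)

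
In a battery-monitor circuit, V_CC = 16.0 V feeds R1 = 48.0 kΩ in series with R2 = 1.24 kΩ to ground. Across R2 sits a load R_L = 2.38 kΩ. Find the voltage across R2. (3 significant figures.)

V_out ≈ 0.267 V

The load sits in parallel with R2, giving an effective lower resistance R2' = R2·R_L/(R2+R_L) = 0.8152 kΩ.
Then V_out = V_CC · R2'/(R1 + R2') = 16.0 × 0.8152/48.82 = 0.2672 V.
(Unloaded it would be 0.403 V; the load pulls it down.)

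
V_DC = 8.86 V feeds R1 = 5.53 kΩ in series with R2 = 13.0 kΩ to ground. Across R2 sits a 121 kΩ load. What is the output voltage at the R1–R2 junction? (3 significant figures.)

V_out ≈ 6.02 V

The load sits in parallel with R2, giving an effective lower resistance R2' = R2·R_L/(R2+R_L) = 11.74 kΩ.
Now apply the divider: V_out = 8.86 × 0.6798 = 6.023 V.
(Unloaded it would be 6.22 V; the load pulls it down.)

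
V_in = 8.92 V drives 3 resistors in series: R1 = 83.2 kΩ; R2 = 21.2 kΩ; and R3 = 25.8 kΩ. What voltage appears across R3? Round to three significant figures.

Series total: ΣR = 83.2 + 21.2 + 25.8 = 130.2 kΩ.
By the voltage-divider rule, V = 8.92 × 25.80/130.2 = 1.768 V.

V ≈ 1.77 V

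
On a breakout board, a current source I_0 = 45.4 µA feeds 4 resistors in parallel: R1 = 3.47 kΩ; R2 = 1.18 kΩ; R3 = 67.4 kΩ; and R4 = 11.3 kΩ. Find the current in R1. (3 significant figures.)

I ≈ 10.6 µA

Total conductance ΣG = 1/3.47 + 1/1.18 + 1/67.4 + 1/11.3 = 1.239 (units of 1/kΩ).
R1 takes the fraction G_k/ΣG = 0.2882/1.239 = 0.2326, so I = 45.4 × 0.2326 = 10.56 µA.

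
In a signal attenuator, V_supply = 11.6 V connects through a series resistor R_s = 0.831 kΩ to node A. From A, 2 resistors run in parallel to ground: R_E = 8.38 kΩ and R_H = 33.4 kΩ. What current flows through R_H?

Parallel bank: R_p = 1/(1/8.38 + 1/33.4) = 6.699 kΩ.
Node voltage V_A = V_supply · R_p/(R_s + R_p) = 11.6 × 0.8896 = 10.32 V.
I(R_H) = V_A / R_H = 10.32/33.4 = 0.3090 mA.
(Check via current divider: I_total = 1.540 mA; share G_k/ΣG = 0.2006 → same result.)

I ≈ 0.309 mA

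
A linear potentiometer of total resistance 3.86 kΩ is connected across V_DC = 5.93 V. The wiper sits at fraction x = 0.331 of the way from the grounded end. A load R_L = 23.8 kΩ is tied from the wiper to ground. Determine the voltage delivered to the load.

V_out ≈ 1.89 V

Split the track: R_lower = x·R_p = 1.278 kΩ, R_upper = (1−x)·R_p = 2.582 kΩ.
Lower segment in parallel with the load: 1.278 ‖ 23.8 = 1.213 kΩ.
Loaded-divider output: V_out = 5.93 × 0.3195 = 1.895 V.
(Unloaded: V_out = x·V_DC = 1.96 V.)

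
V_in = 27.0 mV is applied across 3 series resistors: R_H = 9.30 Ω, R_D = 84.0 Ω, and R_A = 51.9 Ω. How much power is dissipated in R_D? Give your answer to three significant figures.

Series current I = V_in/ΣR = 27.0/145.2 = 0.1860 mA.
P = I²R = 0.03458 × 84.0 = 2.905 µW.

P ≈ 2.90 µW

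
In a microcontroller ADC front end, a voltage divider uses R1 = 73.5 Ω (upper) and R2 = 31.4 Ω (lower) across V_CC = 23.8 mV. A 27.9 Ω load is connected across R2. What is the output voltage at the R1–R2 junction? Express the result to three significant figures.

The load sits in parallel with R2, giving an effective lower resistance R2' = R2·R_L/(R2+R_L) = 14.77 Ω.
Now apply the divider: V_out = 23.8 × 0.1674 = 3.983 mV.
(Unloaded it would be 7.12 mV; the load pulls it down.)

V_out ≈ 3.98 mV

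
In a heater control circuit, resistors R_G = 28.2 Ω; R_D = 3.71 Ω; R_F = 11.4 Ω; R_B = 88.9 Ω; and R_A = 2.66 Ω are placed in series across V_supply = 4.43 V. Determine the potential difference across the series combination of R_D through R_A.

V ≈ 3.50 V

ΣR = 28.2 + 3.71 + 11.4 + 88.9 + 2.66 = 134.9 Ω.
R_{R_D..R_A} = 3.71 + 11.4 + 88.9 + 2.66 = 106.7 Ω.
V = V_supply · R/ΣR = 4.43 × 0.7909 = 3.504 V.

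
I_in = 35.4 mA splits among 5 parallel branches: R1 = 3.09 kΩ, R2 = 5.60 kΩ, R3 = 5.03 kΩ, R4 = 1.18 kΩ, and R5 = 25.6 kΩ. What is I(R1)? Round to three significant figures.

I ≈ 7.22 mA

ΣG = 1/3.09 + 1/5.60 + 1/5.03 + 1/1.18 + 1/25.6 = 1.588.
By the current-divider rule, I = I_in · G_k/ΣG = 35.4 × 0.2039 = 7.216 mA.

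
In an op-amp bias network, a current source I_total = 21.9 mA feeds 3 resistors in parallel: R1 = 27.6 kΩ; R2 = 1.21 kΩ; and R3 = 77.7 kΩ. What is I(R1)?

I ≈ 0.906 mA

Conductances: ΣG = 1/27.6 + 1/1.21 + 1/77.7 = 0.8755 (1/kΩ).
Current divider: I(R1) = I_total · G_k/ΣG = 21.9 × (0.03623/0.8755) = 21.9 × 0.04138 = 0.9063 mA.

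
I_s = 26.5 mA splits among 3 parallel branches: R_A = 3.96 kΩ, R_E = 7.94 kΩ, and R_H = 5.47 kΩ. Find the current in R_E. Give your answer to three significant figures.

ΣG = 1/3.96 + 1/7.94 + 1/5.47 = 0.5613.
R_E takes the fraction G_k/ΣG = 0.1259/0.5613 = 0.2244, so I = 26.5 × 0.2244 = 5.946 mA.

I ≈ 5.95 mA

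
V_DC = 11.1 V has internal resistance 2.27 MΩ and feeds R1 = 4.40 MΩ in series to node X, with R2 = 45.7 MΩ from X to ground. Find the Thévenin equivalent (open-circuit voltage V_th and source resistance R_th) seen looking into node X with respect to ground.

R1' = 2.27 + 4.40 = 6.670 MΩ (source resistance + R1).
V_th is the unloaded tap voltage: V_DC · R2/(R1'+R2) = 11.1 × 0.8726 = 9.686 V.
Looking into X with the source shorted: R_th = R1'·R2/(R1'+R2) = 6.670 × 45.7/52.37 = 5.820 MΩ.

V_th ≈ 9.69 V, R_th ≈ 5.82 MΩ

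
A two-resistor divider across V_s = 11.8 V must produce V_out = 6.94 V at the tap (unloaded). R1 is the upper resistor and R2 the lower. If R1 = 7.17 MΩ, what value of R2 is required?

V_out/V_s = R2/(R1+R2) = 0.5881.
So R2 = R1 · V_out/(V_s − V_out) = 7.17 × 6.94/(11.8 − 6.94) = 7.17 × 1.428 = 10.24 MΩ.

R2 ≈ 10.2 MΩ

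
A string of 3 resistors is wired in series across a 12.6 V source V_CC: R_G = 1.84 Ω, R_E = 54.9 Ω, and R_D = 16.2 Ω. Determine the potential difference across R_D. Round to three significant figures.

Series total: ΣR = 1.84 + 54.9 + 16.2 = 72.94 Ω.
V = V_CC · R/ΣR = 12.6 × 0.2221 = 2.798 V.

V ≈ 2.80 V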